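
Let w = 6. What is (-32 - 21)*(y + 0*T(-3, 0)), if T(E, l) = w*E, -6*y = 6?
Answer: 53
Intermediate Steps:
y = -1 (y = -⅙*6 = -1)
T(E, l) = 6*E
(-32 - 21)*(y + 0*T(-3, 0)) = (-32 - 21)*(-1 + 0*(6*(-3))) = -53*(-1 + 0*(-18)) = -53*(-1 + 0) = -53*(-1) = 53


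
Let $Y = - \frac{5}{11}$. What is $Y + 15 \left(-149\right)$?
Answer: $- \frac{24590}{11} \approx -2235.5$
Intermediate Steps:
$Y = - \frac{5}{11}$ ($Y = \left(-5\right) \frac{1}{11} = - \frac{5}{11} \approx -0.45455$)
$Y + 15 \left(-149\right) = - \frac{5}{11} + 15 \left(-149\right) = - \frac{5}{11} - 2235 = - \frac{24590}{11}$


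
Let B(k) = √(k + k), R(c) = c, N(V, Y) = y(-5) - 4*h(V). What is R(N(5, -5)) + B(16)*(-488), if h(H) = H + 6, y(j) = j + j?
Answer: -54 - 1952*√2 ≈ -2814.5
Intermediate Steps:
y(j) = 2*j
h(H) = 6 + H
N(V, Y) = -34 - 4*V (N(V, Y) = 2*(-5) - 4*(6 + V) = -10 + (-24 - 4*V) = -34 - 4*V)
B(k) = √2*√k (B(k) = √(2*k) = √2*√k)
R(N(5, -5)) + B(16)*(-488) = (-34 - 4*5) + (√2*√16)*(-488) = (-34 - 20) + (√2*4)*(-488) = -54 + (4*√2)*(-488) = -54 - 1952*√2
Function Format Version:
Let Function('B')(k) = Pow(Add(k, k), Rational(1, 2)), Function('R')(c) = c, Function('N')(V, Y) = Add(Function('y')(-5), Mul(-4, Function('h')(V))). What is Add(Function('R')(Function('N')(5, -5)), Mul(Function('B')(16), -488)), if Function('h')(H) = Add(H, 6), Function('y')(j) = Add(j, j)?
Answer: Add(-54, Mul(-1952, Pow(2, Rational(1, 2)))) ≈ -2814.5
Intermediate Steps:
Function('y')(j) = Mul(2, j)
Function('h')(H) = Add(6, H)
Function('N')(V, Y) = Add(-34, Mul(-4, V)) (Function('N')(V, Y) = Add(Mul(2, -5), Mul(-4, Add(6, V))) = Add(-10, Add(-24, Mul(-4, V))) = Add(-34, Mul(-4, V)))
Function('B')(k) = Mul(Pow(2, Rational(1, 2)), Pow(k, Rational(1, 2))) (Function('B')(k) = Pow(Mul(2, k), Rational(1, 2)) = Mul(Pow(2, Rational(1, 2)), Pow(k, Rational(1, 2))))
Add(Function('R')(Function('N')(5, -5)), Mul(Function('B')(16), -488)) = Add(Add(-34, Mul(-4, 5)), Mul(Mul(Pow(2, Rational(1, 2)), Pow(16, Rational(1, 2))), -488)) = Add(Add(-34, -20), Mul(Mul(Pow(2, Rational(1, 2)), 4), -488)) = Add(-54, Mul(Mul(4, Pow(2, Rational(1, 2))), -488)) = Add(-54, Mul(-1952, Pow(2, Rational(1, 2))))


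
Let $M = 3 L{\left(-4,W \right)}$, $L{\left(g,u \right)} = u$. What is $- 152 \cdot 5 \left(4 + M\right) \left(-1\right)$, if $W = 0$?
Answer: $3040$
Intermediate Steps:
$M = 0$ ($M = 3 \cdot 0 = 0$)
$- 152 \cdot 5 \left(4 + M\right) \left(-1\right) = - 152 \cdot 5 \left(4 + 0\right) \left(-1\right) = - 152 \cdot 5 \cdot 4 \left(-1\right) = - 152 \cdot 20 \left(-1\right) = \left(-152\right) \left(-20\right) = 3040$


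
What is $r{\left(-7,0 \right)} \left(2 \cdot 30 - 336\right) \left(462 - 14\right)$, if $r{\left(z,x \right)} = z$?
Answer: $865536$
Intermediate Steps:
$r{\left(-7,0 \right)} \left(2 \cdot 30 - 336\right) \left(462 - 14\right) = - 7 \left(2 \cdot 30 - 336\right) \left(462 - 14\right) = - 7 \left(60 - 336\right) 448 = - 7 \left(\left(-276\right) 448\right) = \left(-7\right) \left(-123648\right) = 865536$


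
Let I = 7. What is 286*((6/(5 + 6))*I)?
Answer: 1092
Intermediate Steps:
286*((6/(5 + 6))*I) = 286*((6/(5 + 6))*7) = 286*((6/11)*7) = 286*(42/11) = 1092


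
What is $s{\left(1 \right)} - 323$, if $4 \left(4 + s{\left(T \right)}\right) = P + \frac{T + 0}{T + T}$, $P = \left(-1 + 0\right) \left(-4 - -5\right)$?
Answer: $- \frac{2617}{8} \approx -327.13$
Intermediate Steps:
$P = -1$ ($P = - (-4 + 5) = \left(-1\right) 1 = -1$)
$s{\left(T \right)} = - \frac{33}{8}$ ($s{\left(T \right)} = -4 + \frac{-1 + \frac{T + 0}{T + T}}{4} = -4 + \frac{-1 + \frac{T}{2 T}}{4} = -4 + \frac{-1 + T \frac{1}{2 T}}{4} = -4 + \frac{-1 + \frac{1}{2}}{4} = -4 + \frac{1}{4} \left(- \frac{1}{2}\right) = -4 - \frac{1}{8} = - \frac{33}{8}$)
$s{\left(1 \right)} - 323 = - \frac{33}{8} - 323 = - \frac{2617}{8}$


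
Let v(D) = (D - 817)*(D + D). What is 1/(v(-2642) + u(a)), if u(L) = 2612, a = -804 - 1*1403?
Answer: 1/18279968 ≈ 5.4705e-8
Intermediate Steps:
a = -2207 (a = -804 - 1403 = -2207)
v(D) = 2*D*(-817 + D) (v(D) = (-817 + D)*(2*D) = 2*D*(-817 + D))
1/(v(-2642) + u(a)) = 1/(2*(-2642)*(-817 - 2642) + 2612) = 1/(2*(-2642)*(-3459) + 2612) = 1/(18277356 + 2612) = 1/18279968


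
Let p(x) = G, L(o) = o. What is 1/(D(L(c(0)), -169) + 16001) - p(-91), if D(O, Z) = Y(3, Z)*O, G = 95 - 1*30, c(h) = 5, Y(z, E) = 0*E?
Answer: -1040064/16001 ≈ -65.000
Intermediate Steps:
Y(z, E) = 0
G = 65 (G = 95 - 30 = 65)
p(x) = 65
D(O, Z) = 0 (D(O, Z) = 0*O = 0)
1/(D(L(c(0)), -169) + 16001) - p(-91) = 1/(0 + 16001) - 1*65 = 1/16001 - 65 = -1040064/16001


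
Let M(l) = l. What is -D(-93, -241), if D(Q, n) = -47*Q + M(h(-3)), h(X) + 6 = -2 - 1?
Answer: -4362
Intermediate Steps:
h(X) = -9 (h(X) = -6 + (-2 - 1) = -6 - 3 = -9)
D(Q, n) = -9 - 47*Q (D(Q, n) = -47*Q - 9 = -9 - 47*Q)
-D(-93, -241) = -(-9 - 47*(-93)) = -(-9 + 4371) = -1*4362 = -4362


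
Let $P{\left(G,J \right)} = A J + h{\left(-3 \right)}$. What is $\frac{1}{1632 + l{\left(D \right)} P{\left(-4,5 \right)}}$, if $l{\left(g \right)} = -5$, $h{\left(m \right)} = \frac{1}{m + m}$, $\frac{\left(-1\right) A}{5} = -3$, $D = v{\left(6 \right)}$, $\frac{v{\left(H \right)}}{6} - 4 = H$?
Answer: $\frac{6}{7547} \approx 0.00079502$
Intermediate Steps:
$v{\left(H \right)} = 24 + 6 H$
$D = 60$ ($D = 24 + 6 \cdot 6 = 24 + 36 = 60$)
$A = 15$ ($A = \left(-5\right) \left(-3\right) = 15$)
$h{\left(m \right)} = \frac{1}{2 m}$
$P{\left(G,J \right)} = - \frac{1}{6} + 15 J$ ($P{\left(G,J \right)} = 15 J + \frac{1}{2 \left(-3\right)} = 15 J + \frac{1}{2} \left(- \frac{1}{3}\right) = 15 J - \frac{1}{6} = - \frac{1}{6} + 15 J$)
$\frac{1}{1632 + l{\left(D \right)} P{\left(-4,5 \right)}} = \frac{1}{1632 - 5 \left(- \frac{1}{6} + 15 \cdot 5\right)} = \frac{1}{1632 - 5 \left(- \frac{1}{6} + 75\right)} = \frac{1}{1632 - \frac{2245}{6}} = \frac{1}{\frac{7547}{6}} = \frac{6}{7547}$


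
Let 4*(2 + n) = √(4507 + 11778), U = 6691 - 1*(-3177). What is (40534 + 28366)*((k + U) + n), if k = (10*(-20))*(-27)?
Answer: 1051827400 + 17225*√16285 ≈ 1.0540e+9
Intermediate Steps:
k = 5400 (k = -200*(-27) = 5400)
U = 9868 (U = 6691 + 3177 = 9868)
n = -2 + √16285/4 (n = -2 + √(4507 + 11778)/4 = -2 + √16285/4 ≈ 29.903)
(40534 + 28366)*((k + U) + n) = (40534 + 28366)*((5400 + 9868) + (-2 + √16285/4)) = 68900*(15268 + (-2 + √16285/4)) = 68900*(15266 + √16285/4) = 1051827400 + 17225*√16285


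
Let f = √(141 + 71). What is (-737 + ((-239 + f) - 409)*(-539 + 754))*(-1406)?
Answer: 196920142 - 604580*√53 ≈ 1.9252e+8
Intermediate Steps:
f = 2*√53 (f = √212 = 2*√53 ≈ 14.560)
(-737 + ((-239 + f) - 409)*(-539 + 754))*(-1406) = (-737 + ((-239 + 2*√53) - 409)*(-539 + 754))*(-1406) = (-737 + (-648 + 2*√53)*215)*(-1406) = (-737 + (-139320 + 430*√53))*(-1406) = (-140057 + 430*√53)*(-1406) = 196920142 - 604580*√53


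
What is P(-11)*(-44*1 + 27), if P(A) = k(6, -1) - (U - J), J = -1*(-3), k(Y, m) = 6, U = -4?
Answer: -221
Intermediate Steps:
J = 3
P(A) = 13 (P(A) = 6 - (-4 - 1*3) = 6 - (-4 - 3) = 6 - 1*(-7) = 6 + 7 = 13)
P(-11)*(-44*1 + 27) = 13*(-44*1 + 27) = 13*(-44 + 27) = 13*(-17) = -221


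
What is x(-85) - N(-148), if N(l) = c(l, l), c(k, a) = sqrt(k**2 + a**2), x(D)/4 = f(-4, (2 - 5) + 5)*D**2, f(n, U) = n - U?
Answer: -173400 - 148*sqrt(2) ≈ -1.7361e+5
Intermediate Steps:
x(D) = -24*D**2 (x(D) = 4*((-4 - ((2 - 5) + 5))*D**2) = 4*((-4 - (-3 + 5))*D**2) = 4*((-4 - 1*2)*D**2) = 4*((-4 - 2)*D**2) = 4*(-6*D**2) = -24*D**2)
c(k, a) = sqrt(a**2 + k**2)
N(l) = sqrt(2)*sqrt(l**2) (N(l) = sqrt(l**2 + l**2) = sqrt(2*l**2) = sqrt(2)*sqrt(l**2))
x(-85) - N(-148) = -24*(-85)**2 - sqrt(2)*sqrt((-148)**2) = -24*7225 - sqrt(2)*sqrt(21904) = -173400 - sqrt(2)*148 = -173400 - 148*sqrt(2)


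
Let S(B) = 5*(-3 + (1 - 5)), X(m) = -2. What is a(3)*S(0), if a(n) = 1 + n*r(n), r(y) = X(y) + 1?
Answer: 70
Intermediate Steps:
r(y) = -1 (r(y) = -2 + 1 = -1)
a(n) = 1 - n (a(n) = 1 + n*(-1) = 1 - n)
S(B) = -35 (S(B) = 5*(-3 - 4) = 5*(-7) = -35)
a(3)*S(0) = (1 - 1*3)*(-35) = (1 - 3)*(-35) = -2*(-35) = 70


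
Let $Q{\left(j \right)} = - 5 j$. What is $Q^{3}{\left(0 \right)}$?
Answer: $0$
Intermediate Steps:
$Q^{3}{\left(0 \right)} = \left(\left(-5\right) 0\right)^{3} = 0^{3} = 0$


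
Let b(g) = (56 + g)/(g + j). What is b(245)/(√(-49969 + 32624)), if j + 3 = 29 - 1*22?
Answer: -301*I*√17345/4318905 ≈ -0.0091787*I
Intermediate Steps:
j = 4 (j = -3 + (29 - 1*22) = -3 + (29 - 22) = -3 + 7 = 4)
b(g) = (56 + g)/(4 + g) (b(g) = (56 + g)/(g + 4) = (56 + g)/(4 + g))
b(245)/(√(-49969 + 32624)) = ((56 + 245)/(4 + 245))/(√(-49969 + 32624)) = (301/249)/(√(-17345)) = ((1/249)*301)/((I*√17345)) = 301*(-I*√17345/17345)/249 = -301*I*√17345/4318905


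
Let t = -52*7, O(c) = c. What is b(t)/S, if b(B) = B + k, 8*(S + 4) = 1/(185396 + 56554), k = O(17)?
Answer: 671653200/7742399 ≈ 86.750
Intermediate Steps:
t = -364
k = 17
S = -7742399/1935600 (S = -4 + 1/(8*(185396 + 56554)) = -4 + (1/8)/241950 = -4 + (1/8)*(1/241950) = -4 + 1/1935600 = -7742399/1935600 ≈ -4.0000)
b(B) = 17 + B (b(B) = B + 17 = 17 + B)
b(t)/S = (17 - 364)/(-7742399/1935600) = -347*(-1935600/7742399) = 671653200/7742399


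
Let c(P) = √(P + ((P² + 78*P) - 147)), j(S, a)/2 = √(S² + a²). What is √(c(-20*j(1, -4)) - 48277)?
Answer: √(-48277 + √(27053 - 3160*√17)) ≈ 219.45*I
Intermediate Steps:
j(S, a) = 2*√(S² + a²)
c(P) = √(-147 + P² + 79*P) (c(P) = √(P + (-147 + P² + 78*P)) = √(-147 + P² + 79*P))
√(c(-20*j(1, -4)) - 48277) = √(√(-147 + (-40*√(1² + (-4)²))² + 79*(-40*√(1² + (-4)²))) - 48277) = √(√(-147 + (-40*√(1 + 16))² + 79*(-40*√(1 + 16))) - 48277) = √(√(-147 + (-40*√17)² + 79*(-40*√17)) - 48277) = √(√(-147 + 27200 - 3160*√17) - 48277) = √(√(27053 - 3160*√17) - 48277) = √(-48277 + √(27053 - 3160*√17))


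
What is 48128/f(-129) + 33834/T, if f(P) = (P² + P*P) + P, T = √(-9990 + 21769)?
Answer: 48128/33153 + 33834*√11779/11779 ≈ 313.20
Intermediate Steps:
T = √11779 ≈ 108.53
f(P) = P + 2*P² (f(P) = (P² + P²) + P = 2*P² + P = P + 2*P²)
48128/f(-129) + 33834/T = 48128/((-129*(1 + 2*(-129)))) + 33834/(√11779) = 48128/((-129*(1 - 258))) + 33834*(√11779/11779) = 48128/((-129*(-257))) + 33834*√11779/11779 = 48128/33153 + 33834*√11779/11779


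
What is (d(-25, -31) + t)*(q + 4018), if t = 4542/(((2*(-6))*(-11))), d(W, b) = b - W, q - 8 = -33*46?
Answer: 71250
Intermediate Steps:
q = -1510 (q = 8 - 33*46 = 8 - 1518 = -1510)
t = 757/22 (t = 4542/((-12*(-11))) = 4542/132 = 4542*(1/132) = 757/22 ≈ 34.409)
(d(-25, -31) + t)*(q + 4018) = ((-31 - 1*(-25)) + 757/22)*(-1510 + 4018) = ((-31 + 25) + 757/22)*2508 = (-6 + 757/22)*2508 = (625/22)*2508 = 71250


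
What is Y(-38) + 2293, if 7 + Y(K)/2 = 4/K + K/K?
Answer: 43335/19 ≈ 2280.8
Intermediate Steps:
Y(K) = -12 + 8/K (Y(K) = -14 + 2*(4/K + K/K) = -14 + 2*(4/K + 1) = -14 + 2*(1 + 4/K) = -14 + (2 + 8/K) = -12 + 8/K)
Y(-38) + 2293 = (-12 + 8/(-38)) + 2293 = (-12 + 8*(-1/38)) + 2293 = (-12 - 4/19) + 2293 = -232/19 + 2293 = 43335/19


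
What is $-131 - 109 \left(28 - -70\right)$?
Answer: $-10813$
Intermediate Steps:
$-131 - 109 \left(28 - -70\right) = -131 - 109 \left(28 + 70\right) = -131 - 10682 = -10813$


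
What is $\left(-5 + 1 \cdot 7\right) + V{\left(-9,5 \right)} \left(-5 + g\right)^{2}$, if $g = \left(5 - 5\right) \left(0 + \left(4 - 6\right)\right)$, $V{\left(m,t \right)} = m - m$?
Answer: $2$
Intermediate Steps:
$V{\left(m,t \right)} = 0$
$g = 0$ ($g = 0 \left(0 + \left(4 - 6\right)\right) = 0 \left(0 - 2\right) = 0 \left(-2\right) = 0$)
$\left(-5 + 1 \cdot 7\right) + V{\left(-9,5 \right)} \left(-5 + g\right)^{2} = \left(-5 + 1 \cdot 7\right) + 0 \left(-5 + 0\right)^{2} = \left(-5 + 7\right) + 0 \left(-5\right)^{2} = 2 + 0 \cdot 25 = 2 + 0 = 2$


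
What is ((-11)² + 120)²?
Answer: 58081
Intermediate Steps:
((-11)² + 120)² = (121 + 120)² = 241² = 58081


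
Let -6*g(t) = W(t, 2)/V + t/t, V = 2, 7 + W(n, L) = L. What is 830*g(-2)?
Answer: 415/2 ≈ 207.50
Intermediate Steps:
W(n, L) = -7 + L
g(t) = ¼ (g(t) = -((-7 + 2)/2 + t/t)/6 = -(-5*½ + 1)/6 = -(-5/2 + 1)/6 = -⅙*(-3/2) = ¼)
830*g(-2) = 830*(¼) = 415/2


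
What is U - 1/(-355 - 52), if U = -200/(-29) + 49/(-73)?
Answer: 5365970/861619 ≈ 6.2278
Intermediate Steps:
U = 13179/2117 (U = -200*(-1/29) + 49*(-1/73) = 200/29 - 49/73 = 13179/2117 ≈ 6.2253)
U - 1/(-355 - 52) = 13179/2117 - 1/(-355 - 52) = 13179/2117 - 1/(-407) = 13179/2117 - 1*(-1/407) = 13179/2117 + 1/407 = 5365970/861619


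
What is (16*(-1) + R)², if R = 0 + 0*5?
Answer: 256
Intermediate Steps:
R = 0 (R = 0 + 0 = 0)
(16*(-1) + R)² = (16*(-1) + 0)² = (-16 + 0)² = (-16)² = 256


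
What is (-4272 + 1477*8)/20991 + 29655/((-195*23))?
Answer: -39243551/6276309 ≈ -6.2526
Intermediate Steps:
(-4272 + 1477*8)/20991 + 29655/((-195*23)) = (-4272 + 11816)*(1/20991) + 29655/(-4485) = 7544*(1/20991) + 29655*(-1/4485) = 7544/20991 - 1977/299 = -39243551/6276309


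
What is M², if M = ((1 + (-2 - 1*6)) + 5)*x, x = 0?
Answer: 0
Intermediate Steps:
M = 0 (M = ((1 + (-2 - 1*6)) + 5)*0 = ((1 + (-2 - 6)) + 5)*0 = ((1 - 8) + 5)*0 = (-7 + 5)*0 = -2*0 = 0)
M² = 0² = 0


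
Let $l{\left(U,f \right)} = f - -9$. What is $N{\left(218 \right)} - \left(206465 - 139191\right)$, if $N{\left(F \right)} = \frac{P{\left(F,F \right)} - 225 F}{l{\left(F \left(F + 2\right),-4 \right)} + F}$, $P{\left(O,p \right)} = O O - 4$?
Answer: $- \frac{15003632}{223} \approx -67281.0$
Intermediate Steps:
$l{\left(U,f \right)} = 9 + f$ ($l{\left(U,f \right)} = f + 9 = 9 + f$)
$P{\left(O,p \right)} = -4 + O^{2}$ ($P{\left(O,p \right)} = O^{2} - 4 = -4 + O^{2}$)
$N{\left(F \right)} = \frac{-4 + F^{2} - 225 F}{5 + F}$ ($N{\left(F \right)} = \frac{\left(-4 + F^{2}\right) - 225 F}{\left(9 - 4\right) + F} = \frac{-4 + F^{2} - 225 F}{5 + F}$)
$N{\left(218 \right)} - \left(206465 - 139191\right) = \frac{-4 + 218^{2} - 49050}{5 + 218} - \left(206465 - 139191\right) = \frac{-4 + 47524 - 49050}{223} - \left(206465 - 139191\right) = \frac{1}{223} \left(-1530\right) - 67274 = - \frac{1530}{223} - 67274 = - \frac{15003632}{223}$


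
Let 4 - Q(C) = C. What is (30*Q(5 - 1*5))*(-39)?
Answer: -4680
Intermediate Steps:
Q(C) = 4 - C
(30*Q(5 - 1*5))*(-39) = (30*(4 - (5 - 1*5)))*(-39) = (30*(4 - (5 - 5)))*(-39) = (30*(4 - 1*0))*(-39) = (30*(4 + 0))*(-39) = (30*4)*(-39) = 120*(-39) = -4680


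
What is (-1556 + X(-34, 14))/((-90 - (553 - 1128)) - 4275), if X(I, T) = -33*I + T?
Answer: 42/379 ≈ 0.11082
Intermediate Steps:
X(I, T) = T - 33*I
(-1556 + X(-34, 14))/((-90 - (553 - 1128)) - 4275) = (-1556 + (14 - 33*(-34)))/((-90 - (553 - 1128)) - 4275) = (-1556 + (14 + 1122))/((-90 - 1*(-575)) - 4275) = (-1556 + 1136)/((-90 + 575) - 4275) = -420/(485 - 4275) = -420/(-3790) = -420*(-1/3790) = 42/379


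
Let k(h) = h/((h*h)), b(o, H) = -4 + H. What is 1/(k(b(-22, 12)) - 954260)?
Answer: -8/7634079 ≈ -1.0479e-6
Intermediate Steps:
k(h) = 1/h (k(h) = h/(h²) = h/h² = 1/h)
1/(k(b(-22, 12)) - 954260) = 1/(1/(-4 + 12) - 954260) = 1/(1/8 - 954260) = 1/(⅛ - 954260) = 1/(-7634079/8) = -8/7634079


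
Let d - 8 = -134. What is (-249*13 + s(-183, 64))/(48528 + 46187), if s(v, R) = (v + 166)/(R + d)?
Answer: -200677/5872330 ≈ -0.034173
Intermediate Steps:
d = -126 (d = 8 - 134 = -126)
s(v, R) = (166 + v)/(-126 + R) (s(v, R) = (v + 166)/(R - 126) = (166 + v)/(-126 + R))
(-249*13 + s(-183, 64))/(48528 + 46187) = (-249*13 + (166 - 183)/(-126 + 64))/(48528 + 46187) = (-3237 - 17/(-62))/94715 = (-3237 - 1/62*(-17))*(1/94715) = (-3237 + 17/62)*(1/94715) = -200677/62*1/94715 = -200677/5872330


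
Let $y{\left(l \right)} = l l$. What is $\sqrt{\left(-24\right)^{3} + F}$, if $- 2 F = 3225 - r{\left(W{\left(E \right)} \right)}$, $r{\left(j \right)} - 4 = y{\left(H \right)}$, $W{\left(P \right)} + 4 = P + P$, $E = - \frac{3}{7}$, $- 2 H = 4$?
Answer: $\frac{i \sqrt{61730}}{2} \approx 124.23 i$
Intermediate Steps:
$H = -2$ ($H = \left(- \frac{1}{2}\right) 4 = -2$)
$E = - \frac{3}{7}$ ($E = \left(-3\right) \frac{1}{7} = - \frac{3}{7} \approx -0.42857$)
$W{\left(P \right)} = -4 + 2 P$ ($W{\left(P \right)} = -4 + \left(P + P\right) = -4 + 2 P$)
$y{\left(l \right)} = l^{2}$
$r{\left(j \right)} = 8$ ($r{\left(j \right)} = 4 + \left(-2\right)^{2} = 4 + 4 = 8$)
$F = - \frac{3217}{2}$ ($F = - \frac{3225 - 8}{2} = \left(- \frac{1}{2}\right) 3217 = - \frac{3217}{2} \approx -1608.5$)
$\sqrt{\left(-24\right)^{3} + F} = \sqrt{\left(-24\right)^{3} - \frac{3217}{2}} = \sqrt{-13824 - \frac{3217}{2}} = \sqrt{- \frac{30865}{2}} = \frac{i \sqrt{61730}}{2}$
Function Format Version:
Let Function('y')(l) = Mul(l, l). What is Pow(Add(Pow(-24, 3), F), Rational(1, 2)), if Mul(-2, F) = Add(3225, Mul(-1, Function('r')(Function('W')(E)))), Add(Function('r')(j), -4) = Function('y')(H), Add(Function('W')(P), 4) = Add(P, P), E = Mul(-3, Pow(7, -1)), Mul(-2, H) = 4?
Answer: Mul(Rational(1, 2), I, Pow(61730, Rational(1, 2))) ≈ Mul(124.23, I)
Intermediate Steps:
H = -2 (H = Mul(Rational(-1, 2), 4) = -2)
E = Rational(-3, 7) (E = Mul(-3, Rational(1, 7)) = Rational(-3, 7) ≈ -0.42857)
Function('W')(P) = Add(-4, Mul(2, P)) (Function('W')(P) = Add(-4, Add(P, P)) = Add(-4, Mul(2, P)))
Function('y')(l) = Pow(l, 2)
Function('r')(j) = 8 (Function('r')(j) = Add(4, Pow(-2, 2)) = Add(4, 4) = 8)
F = Rational(-3217, 2) (F = Mul(Rational(-1, 2), Add(3225, Mul(-1, 8))) = Mul(Rational(-1, 2), Add(3225, -8)) = Mul(Rational(-1, 2), 3217) = Rational(-3217, 2) ≈ -1608.5)
Pow(Add(Pow(-24, 3), F), Rational(1, 2)) = Pow(Add(Pow(-24, 3), Rational(-3217, 2)), Rational(1, 2)) = Pow(Add(-13824, Rational(-3217, 2)), Rational(1, 2)) = Pow(Rational(-30865, 2), Rational(1, 2)) = Mul(Rational(1, 2), I, Pow(61730, Rational(1, 2)))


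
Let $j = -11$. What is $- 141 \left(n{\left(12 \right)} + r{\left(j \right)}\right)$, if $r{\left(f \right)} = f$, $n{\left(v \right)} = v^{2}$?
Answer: $-18753$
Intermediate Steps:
$- 141 \left(n{\left(12 \right)} + r{\left(j \right)}\right) = - 141 \left(12^{2} - 11\right) = - 141 \left(144 - 11\right) = \left(-141\right) 133 = -18753$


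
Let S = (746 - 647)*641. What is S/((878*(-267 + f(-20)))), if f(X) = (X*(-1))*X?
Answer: -63459/585626 ≈ -0.10836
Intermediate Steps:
f(X) = -X**2 (f(X) = (-X)*X = -X**2)
S = 63459 (S = 99*641 = 63459)
S/((878*(-267 + f(-20)))) = 63459/((878*(-267 - 1*(-20)**2))) = 63459/((878*(-267 - 1*400))) = 63459/((878*(-267 - 400))) = 63459/((878*(-667))) = 63459/(-585626) = 63459*(-1/585626) = -63459/585626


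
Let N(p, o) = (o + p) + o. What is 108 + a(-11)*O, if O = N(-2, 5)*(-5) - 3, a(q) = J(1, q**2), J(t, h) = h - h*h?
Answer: 624468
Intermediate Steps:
N(p, o) = p + 2*o
J(t, h) = h - h**2
a(q) = q**2*(1 - q**2)
O = -43 (O = (-2 + 2*5)*(-5) - 3 = (-2 + 10)*(-5) - 3 = 8*(-5) - 3 = -40 - 3 = -43)
108 + a(-11)*O = 108 + ((-11)**2 - 1*(-11)**4)*(-43) = 108 + (121 - 1*14641)*(-43) = 108 + (121 - 14641)*(-43) = 108 - 14520*(-43) = 108 + 624360 = 624468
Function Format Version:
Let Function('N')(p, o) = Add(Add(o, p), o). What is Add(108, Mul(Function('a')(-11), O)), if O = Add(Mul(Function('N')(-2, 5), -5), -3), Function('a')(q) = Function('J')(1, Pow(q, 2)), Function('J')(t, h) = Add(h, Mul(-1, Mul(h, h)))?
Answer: 624468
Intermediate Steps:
Function('N')(p, o) = Add(p, Mul(2, o))
Function('J')(t, h) = Add(h, Mul(-1, Pow(h, 2)))
Function('a')(q) = Mul(Pow(q, 2), Add(1, Mul(-1, Pow(q, 2))))
O = -43 (O = Add(Mul(Add(-2, Mul(2, 5)), -5), -3) = Add(Mul(Add(-2, 10), -5), -3) = Add(Mul(8, -5), -3) = Add(-40, -3) = -43)
Add(108, Mul(Function('a')(-11), O)) = Add(108, Mul(Add(Pow(-11, 2), Mul(-1, Pow(-11, 4))), -43)) = Add(108, Mul(Add(121, Mul(-1, 14641)), -43)) = Add(108, Mul(Add(121, -14641), -43)) = Add(108, Mul(-14520, -43)) = Add(108, 624360) = 624468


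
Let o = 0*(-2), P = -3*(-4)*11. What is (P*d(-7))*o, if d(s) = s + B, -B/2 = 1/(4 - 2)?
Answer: 0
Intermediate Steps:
P = 132 (P = 12*11 = 132)
B = -1 (B = -2/(4 - 2) = -2/2 = -2*½ = -1)
o = 0
d(s) = -1 + s (d(s) = s - 1 = -1 + s)
(P*d(-7))*o = (132*(-1 - 7))*0 = (132*(-8))*0 = -1056*0 = 0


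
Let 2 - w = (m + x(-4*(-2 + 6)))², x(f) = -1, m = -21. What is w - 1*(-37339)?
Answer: 36857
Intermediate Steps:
w = -482 (w = 2 - (-21 - 1)² = 2 - 1*(-22)² = 2 - 1*484 = 2 - 484 = -482)
w - 1*(-37339) = -482 - 1*(-37339) = -482 + 37339 = 36857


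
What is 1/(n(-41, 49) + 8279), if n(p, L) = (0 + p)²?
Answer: 1/9960 ≈ 0.00010040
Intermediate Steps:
n(p, L) = p²
1/(n(-41, 49) + 8279) = 1/((-41)² + 8279) = 1/(1681 + 8279) = 1/9960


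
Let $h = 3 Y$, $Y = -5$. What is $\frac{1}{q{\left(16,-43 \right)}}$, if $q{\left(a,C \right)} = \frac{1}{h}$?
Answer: $-15$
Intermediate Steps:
$h = -15$ ($h = 3 \left(-5\right) = -15$)
$q{\left(a,C \right)} = - \frac{1}{15}$ ($q{\left(a,C \right)} = \frac{1}{-15} = - \frac{1}{15}$)
$\frac{1}{q{\left(16,-43 \right)}} = \frac{1}{- \frac{1}{15}} = -15$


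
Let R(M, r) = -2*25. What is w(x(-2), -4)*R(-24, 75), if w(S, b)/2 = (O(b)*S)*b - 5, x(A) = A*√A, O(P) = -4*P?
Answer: 500 - 12800*I*√2 ≈ 500.0 - 18102.0*I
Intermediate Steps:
R(M, r) = -50
x(A) = A^(3/2)
w(S, b) = -10 - 8*S*b² (w(S, b) = 2*(((-4*b)*S)*b - 5) = 2*((-4*S*b)*b - 5) = 2*(-4*S*b² - 5) = 2*(-5 - 4*S*b²) = -10 - 8*S*b²)
w(x(-2), -4)*R(-24, 75) = (-10 - 8*(-2)^(3/2)*(-4)²)*(-50) = (-10 - 8*(-2*I*√2)*16)*(-50) = (-10 + 256*I*√2)*(-50) = 500 - 12800*I*√2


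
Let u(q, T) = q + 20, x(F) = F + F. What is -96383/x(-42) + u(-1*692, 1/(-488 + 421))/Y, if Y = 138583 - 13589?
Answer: 860517161/749964 ≈ 1147.4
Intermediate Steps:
x(F) = 2*F
Y = 124994
u(q, T) = 20 + q
-96383/x(-42) + u(-1*692, 1/(-488 + 421))/Y = -96383/(2*(-42)) + (20 - 1*692)/124994 = -96383/(-84) + (20 - 692)*(1/124994) = -96383*(-1/84) - 672*1/124994 = 13769/12 - 336/62497 = 860517161/749964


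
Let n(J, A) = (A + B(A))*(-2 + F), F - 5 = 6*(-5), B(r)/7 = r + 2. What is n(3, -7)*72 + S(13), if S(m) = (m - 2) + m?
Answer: 81672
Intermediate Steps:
B(r) = 14 + 7*r (B(r) = 7*(r + 2) = 7*(2 + r) = 14 + 7*r)
S(m) = -2 + 2*m (S(m) = (-2 + m) + m = -2 + 2*m)
F = -25 (F = 5 + 6*(-5) = 5 - 30 = -25)
n(J, A) = -378 - 216*A (n(J, A) = (A + (14 + 7*A))*(-2 - 25) = (14 + 8*A)*(-27) = -378 - 216*A)
n(3, -7)*72 + S(13) = (-378 - 216*(-7))*72 + (-2 + 2*13) = (-378 + 1512)*72 + (-2 + 26) = 1134*72 + 24 = 81648 + 24 = 81672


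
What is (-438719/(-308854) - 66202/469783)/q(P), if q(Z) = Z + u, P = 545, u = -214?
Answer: 185655975469/48026232723742 ≈ 0.0038657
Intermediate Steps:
q(Z) = -214 + Z (q(Z) = Z - 214 = -214 + Z)
(-438719/(-308854) - 66202/469783)/q(P) = (-438719/(-308854) - 66202/469783)/(-214 + 545) = (-438719*(-1/308854) - 66202*1/469783)/331 = (438719/308854 - 66202/469783)*(1/331) = (185655975469/145094358682)*(1/331) = 185655975469/48026232723742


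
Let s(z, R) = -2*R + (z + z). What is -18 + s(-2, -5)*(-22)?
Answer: -150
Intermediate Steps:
s(z, R) = -2*R + 2*z
-18 + s(-2, -5)*(-22) = -18 + (-2*(-5) + 2*(-2))*(-22) = -18 + (10 - 4)*(-22) = -18 + 6*(-22) = -18 - 132 = -150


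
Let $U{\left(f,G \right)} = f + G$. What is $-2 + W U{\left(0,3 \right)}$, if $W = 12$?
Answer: $34$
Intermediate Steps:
$U{\left(f,G \right)} = G + f$
$-2 + W U{\left(0,3 \right)} = -2 + 12 \left(3 + 0\right) = -2 + 12 \cdot 3 = -2 + 36 = 34$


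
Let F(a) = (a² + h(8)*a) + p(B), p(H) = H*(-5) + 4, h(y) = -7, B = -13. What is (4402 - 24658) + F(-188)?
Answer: 16473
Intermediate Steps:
p(H) = 4 - 5*H (p(H) = -5*H + 4 = 4 - 5*H)
F(a) = 69 + a² - 7*a (F(a) = (a² - 7*a) + (4 - 5*(-13)) = (a² - 7*a) + (4 + 65) = (a² - 7*a) + 69 = 69 + a² - 7*a)
(4402 - 24658) + F(-188) = (4402 - 24658) + (69 + (-188)² - 7*(-188)) = -20256 + (69 + 35344 + 1316) = -20256 + 36729 = 16473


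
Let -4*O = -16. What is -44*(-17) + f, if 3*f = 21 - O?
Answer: 2261/3 ≈ 753.67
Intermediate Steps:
O = 4 (O = -1/4*(-16) = 4)
f = 17/3 (f = (21 - 1*4)/3 = (21 - 4)/3 = (1/3)*17 = 17/3 ≈ 5.6667)
-44*(-17) + f = -44*(-17) + 17/3 = 748 + 17/3 = 2261/3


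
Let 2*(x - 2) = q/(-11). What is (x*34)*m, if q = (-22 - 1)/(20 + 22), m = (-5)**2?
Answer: 795175/462 ≈ 1721.2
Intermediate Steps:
m = 25
q = -23/42 ≈ -0.54762
x = 1871/924 (x = 2 + (-23/42/(-11))/2 = 2 + (-23/42*(-1/11))/2 = 2 + (1/2)*(23/462) = 2 + 23/924 = 1871/924 ≈ 2.0249)
(x*34)*m = ((1871/924)*34)*25 = (31807/462)*25 = 795175/462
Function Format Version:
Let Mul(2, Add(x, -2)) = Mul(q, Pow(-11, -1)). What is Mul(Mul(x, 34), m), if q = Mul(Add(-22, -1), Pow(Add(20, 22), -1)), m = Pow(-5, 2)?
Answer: Rational(795175, 462) ≈ 1721.2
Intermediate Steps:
m = 25
q = Rational(-23, 42) (q = Mul(-23, Pow(42, -1)) = Mul(-23, Rational(1, 42)) = Rational(-23, 42) ≈ -0.54762)
x = Rational(1871, 924) (x = Add(2, Mul(Rational(1, 2), Mul(Rational(-23, 42), Pow(-11, -1)))) = Add(2, Mul(Rational(1, 2), Mul(Rational(-23, 42), Rational(-1, 11)))) = Add(2, Mul(Rational(1, 2), Rational(23, 462))) = Add(2, Rational(23, 924)) = Rational(1871, 924) ≈ 2.0249)
Mul(Mul(x, 34), m) = Mul(Mul(Rational(1871, 924), 34), 25) = Mul(Rational(31807, 462), 25) = Rational(795175, 462)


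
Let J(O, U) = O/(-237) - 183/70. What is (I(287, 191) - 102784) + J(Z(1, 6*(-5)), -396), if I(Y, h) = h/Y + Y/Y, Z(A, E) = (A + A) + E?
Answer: -9987601993/97170 ≈ -1.0278e+5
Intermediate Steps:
Z(A, E) = E + 2*A (Z(A, E) = 2*A + E = E + 2*A)
J(O, U) = -183/70 - O/237 (J(O, U) = O*(-1/237) - 183*1/70 = -O/237 - 183/70 = -183/70 - O/237)
I(Y, h) = 1 + h/Y (I(Y, h) = h/Y + 1 = 1 + h/Y)
(I(287, 191) - 102784) + J(Z(1, 6*(-5)), -396) = ((287 + 191)/287 - 102784) + (-183/70 - (6*(-5) + 2*1)/237) = ((1/287)*478 - 102784) + (-183/70 - (-30 + 2)/237) = (478/287 - 102784) + (-183/70 - 1/237*(-28)) = -29498530/287 + (-183/70 + 28/237) = -29498530/287 - 41411/16590 = -9987601993/97170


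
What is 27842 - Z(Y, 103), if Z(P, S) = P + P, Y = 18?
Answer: 27806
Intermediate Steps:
Z(P, S) = 2*P
27842 - Z(Y, 103) = 27842 - 2*18 = 27842 - 1*36 = 27842 - 36 = 27806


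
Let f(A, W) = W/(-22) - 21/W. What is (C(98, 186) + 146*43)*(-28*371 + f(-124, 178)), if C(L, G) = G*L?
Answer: -249419335581/979 ≈ -2.5477e+8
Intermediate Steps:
f(A, W) = -21/W - W/22 (f(A, W) = W*(-1/22) - 21/W = -W/22 - 21/W = -21/W - W/22)
(C(98, 186) + 146*43)*(-28*371 + f(-124, 178)) = (186*98 + 146*43)*(-28*371 + (-21/178 - 1/22*178)) = (18228 + 6278)*(-10388 + (-21*1/178 - 89/11)) = 24506*(-10388 + (-21/178 - 89/11)) = 24506*(-10388 - 16073/1958) = 24506*(-20355777/1958) = -249419335581/979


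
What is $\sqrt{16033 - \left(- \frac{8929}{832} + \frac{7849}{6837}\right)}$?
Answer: $\frac{\sqrt{8110958122085637}}{711048} \approx 126.66$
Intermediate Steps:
$\sqrt{16033 - \left(- \frac{8929}{832} + \frac{7849}{6837}\right)} = \sqrt{16033 - - \frac{54517205}{5688384}} = \sqrt{16033 + \left(- \frac{7849}{6837} + \frac{8929}{832}\right)} = \sqrt{16033 + \frac{54517205}{5688384}} = \sqrt{\frac{91256377877}{5688384}} = \frac{\sqrt{8110958122085637}}{711048}$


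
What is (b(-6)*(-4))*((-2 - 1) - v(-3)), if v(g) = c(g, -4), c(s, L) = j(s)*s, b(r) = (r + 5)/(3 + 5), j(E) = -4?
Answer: -15/2 ≈ -7.5000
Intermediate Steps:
b(r) = 5/8 + r/8 (b(r) = (5 + r)/8 = (5 + r)*(⅛) = 5/8 + r/8)
c(s, L) = -4*s
v(g) = -4*g
(b(-6)*(-4))*((-2 - 1) - v(-3)) = ((5/8 + (⅛)*(-6))*(-4))*((-2 - 1) - (-4)*(-3)) = ((5/8 - ¾)*(-4))*(-3 - 1*12) = (-⅛*(-4))*(-3 - 12) = (½)*(-15) = -15/2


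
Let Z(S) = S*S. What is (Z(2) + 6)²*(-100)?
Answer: -10000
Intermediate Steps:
Z(S) = S²
(Z(2) + 6)²*(-100) = (2² + 6)²*(-100) = (4 + 6)²*(-100) = 10²*(-100) = 100*(-100) = -10000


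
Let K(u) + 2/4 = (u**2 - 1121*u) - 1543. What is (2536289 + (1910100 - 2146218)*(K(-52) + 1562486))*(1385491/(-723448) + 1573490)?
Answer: -217972339649140019323583/361724 ≈ -6.0259e+17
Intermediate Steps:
K(u) = -3087/2 + u**2 - 1121*u (K(u) = -1/2 + ((u**2 - 1121*u) - 1543) = -1/2 + (-1543 + u**2 - 1121*u) = -3087/2 + u**2 - 1121*u)
(2536289 + (1910100 - 2146218)*(K(-52) + 1562486))*(1385491/(-723448) + 1573490) = (2536289 + (1910100 - 2146218)*((-3087/2 + (-52)**2 - 1121*(-52)) + 1562486))*(1385491/(-723448) + 1573490) = (2536289 - 236118*((-3087/2 + 2704 + 58292) + 1562486))*(1385491*(-1/723448) + 1573490) = (2536289 - 236118*(118905/2 + 1562486))*(-1385491/723448 + 1573490) = (2536289 - 236118*3243877/2)*(1138336808029/723448) = (2536289 - 382968874743)*(1138336808029/723448) = -382966338454*1138336808029/723448 = -217972339649140019323583/361724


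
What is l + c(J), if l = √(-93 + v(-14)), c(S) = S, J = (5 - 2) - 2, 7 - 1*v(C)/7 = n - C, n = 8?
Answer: 1 + 3*I*√22 ≈ 1.0 + 14.071*I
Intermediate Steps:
v(C) = -7 + 7*C (v(C) = 49 - 7*(8 - C) = 49 + (-56 + 7*C) = -7 + 7*C)
J = 1 (J = 3 - 2 = 1)
l = 3*I*√22 (l = √(-93 + (-7 + 7*(-14))) = √(-93 + (-7 - 98)) = √(-93 - 105) = √(-198) = 3*I*√22 ≈ 14.071*I)
l + c(J) = 3*I*√22 + 1 = 1 + 3*I*√22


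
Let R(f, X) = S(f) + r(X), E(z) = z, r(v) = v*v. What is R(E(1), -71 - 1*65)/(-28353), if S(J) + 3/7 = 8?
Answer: -43175/66157 ≈ -0.65261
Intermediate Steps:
r(v) = v²
S(J) = 53/7 (S(J) = -3/7 + 8 = 53/7)
R(f, X) = 53/7 + X²
R(E(1), -71 - 1*65)/(-28353) = (53/7 + (-71 - 1*65)²)/(-28353) = (53/7 + (-71 - 65)²)*(-1/28353) = (53/7 + (-136)²)*(-1/28353) = (53/7 + 18496)*(-1/28353) = (129525/7)*(-1/28353) = -43175/66157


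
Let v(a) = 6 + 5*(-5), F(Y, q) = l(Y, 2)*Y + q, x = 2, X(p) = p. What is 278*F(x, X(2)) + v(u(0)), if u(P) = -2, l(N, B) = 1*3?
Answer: 2205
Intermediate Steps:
l(N, B) = 3
F(Y, q) = q + 3*Y (F(Y, q) = 3*Y + q = q + 3*Y)
v(a) = -19 (v(a) = 6 - 25 = -19)
278*F(x, X(2)) + v(u(0)) = 278*(2 + 3*2) - 19 = 278*(2 + 6) - 19 = 278*8 - 19 = 2224 - 19 = 2205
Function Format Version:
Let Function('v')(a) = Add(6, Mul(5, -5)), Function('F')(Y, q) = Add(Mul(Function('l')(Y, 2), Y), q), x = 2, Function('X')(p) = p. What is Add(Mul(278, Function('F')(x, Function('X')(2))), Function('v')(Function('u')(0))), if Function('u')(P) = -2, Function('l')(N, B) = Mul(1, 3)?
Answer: 2205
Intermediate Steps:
Function('l')(N, B) = 3
Function('F')(Y, q) = Add(q, Mul(3, Y)) (Function('F')(Y, q) = Add(Mul(3, Y), q) = Add(q, Mul(3, Y)))
Function('v')(a) = -19 (Function('v')(a) = Add(6, -25) = -19)
Add(Mul(278, Function('F')(x, Function('X')(2))), Function('v')(Function('u')(0))) = Add(Mul(278, Add(2, Mul(3, 2))), -19) = Add(Mul(278, Add(2, 6)), -19) = Add(Mul(278, 8), -19) = Add(2224, -19) = 2205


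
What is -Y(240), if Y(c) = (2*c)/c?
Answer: -2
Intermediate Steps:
Y(c) = 2
-Y(240) = -1*2 = -2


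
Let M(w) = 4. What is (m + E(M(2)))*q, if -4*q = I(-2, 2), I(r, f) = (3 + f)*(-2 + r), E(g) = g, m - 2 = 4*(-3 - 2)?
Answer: -70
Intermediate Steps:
m = -18 (m = 2 + 4*(-3 - 2) = 2 + 4*(-5) = 2 - 20 = -18)
I(r, f) = (-2 + r)*(3 + f)
q = 5 (q = -(-6 - 2*2 + 3*(-2) + 2*(-2))/4 = -(-6 - 4 - 6 - 4)/4 = -1/4*(-20) = 5)
(m + E(M(2)))*q = (-18 + 4)*5 = -14*5 = -70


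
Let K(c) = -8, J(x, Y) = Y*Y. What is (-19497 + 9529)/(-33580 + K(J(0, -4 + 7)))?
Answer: 2492/8397 ≈ 0.29677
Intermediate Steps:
J(x, Y) = Y²
(-19497 + 9529)/(-33580 + K(J(0, -4 + 7))) = (-19497 + 9529)/(-33580 - 8) = -9968/(-33588) = -9968*(-1/33588) = 2492/8397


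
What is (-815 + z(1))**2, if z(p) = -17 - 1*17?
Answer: 720801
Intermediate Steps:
z(p) = -34 (z(p) = -17 - 17 = -34)
(-815 + z(1))**2 = (-815 - 34)**2 = (-849)**2 = 720801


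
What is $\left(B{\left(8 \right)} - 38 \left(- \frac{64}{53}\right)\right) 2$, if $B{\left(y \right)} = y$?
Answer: $\frac{5712}{53} \approx 107.77$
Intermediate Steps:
$\left(B{\left(8 \right)} - 38 \left(- \frac{64}{53}\right)\right) 2 = \left(8 - 38 \left(- \frac{64}{53}\right)\right) 2 = \left(8 - 38 \left(\left(-64\right) \frac{1}{53}\right)\right) 2 = \left(8 - - \frac{2432}{53}\right) 2 = \left(8 + \frac{2432}{53}\right) 2 = \frac{2856}{53} \cdot 2 = \frac{5712}{53}$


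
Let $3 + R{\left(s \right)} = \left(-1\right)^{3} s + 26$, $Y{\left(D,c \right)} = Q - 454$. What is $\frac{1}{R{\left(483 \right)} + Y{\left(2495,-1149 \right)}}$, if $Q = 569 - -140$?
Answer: $- \frac{1}{205} \approx -0.0048781$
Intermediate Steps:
$Q = 709$ ($Q = 569 + 140 = 709$)
$Y{\left(D,c \right)} = 255$ ($Y{\left(D,c \right)} = 709 - 454 = 255$)
$R{\left(s \right)} = 23 - s$ ($R{\left(s \right)} = -3 + \left(\left(-1\right)^{3} s + 26\right) = -3 - \left(-26 + s\right) = 23 - s$)
$\frac{1}{R{\left(483 \right)} + Y{\left(2495,-1149 \right)}} = \frac{1}{\left(23 - 483\right) + 255} = \frac{1}{-460 + 255} = \frac{1}{-205} = - \frac{1}{205}$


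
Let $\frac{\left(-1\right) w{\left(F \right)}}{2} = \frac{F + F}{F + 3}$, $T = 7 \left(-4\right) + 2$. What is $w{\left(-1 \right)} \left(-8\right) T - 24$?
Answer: $392$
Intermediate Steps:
$T = -26$ ($T = -28 + 2 = -26$)
$w{\left(F \right)} = - \frac{4 F}{3 + F}$ ($w{\left(F \right)} = - 2 \frac{F + F}{F + 3} = - 2 \frac{2 F}{3 + F} = - \frac{4 F}{3 + F}$)
$w{\left(-1 \right)} \left(-8\right) T - 24 = \left(-4\right) \left(-1\right) \frac{1}{3 - 1} \left(-8\right) \left(-26\right) - 24 = \left(-4\right) \left(-1\right) \frac{1}{2} \left(-8\right) \left(-26\right) - 24 = 2 \left(-8\right) \left(-26\right) - 24 = \left(-16\right) \left(-26\right) - 24 = 416 - 24 = 392$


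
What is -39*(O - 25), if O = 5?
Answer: 780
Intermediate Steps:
-39*(O - 25) = -39*(5 - 25) = -39*(-20) = 780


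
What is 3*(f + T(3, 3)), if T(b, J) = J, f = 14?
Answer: 51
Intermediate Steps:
3*(f + T(3, 3)) = 3*(14 + 3) = 3*17 = 51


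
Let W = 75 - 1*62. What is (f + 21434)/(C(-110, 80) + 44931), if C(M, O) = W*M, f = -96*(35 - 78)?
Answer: 25562/43501 ≈ 0.58762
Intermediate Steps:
f = 4128 (f = -96*(-43) = 4128)
W = 13 (W = 75 - 62 = 13)
C(M, O) = 13*M
(f + 21434)/(C(-110, 80) + 44931) = (4128 + 21434)/(13*(-110) + 44931) = 25562/(-1430 + 44931) = 25562/43501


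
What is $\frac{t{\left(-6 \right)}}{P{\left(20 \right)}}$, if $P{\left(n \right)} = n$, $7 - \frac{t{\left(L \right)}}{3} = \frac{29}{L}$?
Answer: $\frac{71}{40} \approx 1.775$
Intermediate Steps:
$t{\left(L \right)} = 21 - \frac{87}{L}$ ($t{\left(L \right)} = 21 - 3 \frac{29}{L} = 21 - \frac{87}{L}$)
$\frac{t{\left(-6 \right)}}{P{\left(20 \right)}} = \frac{21 - \frac{87}{-6}}{20} = \left(21 - - \frac{29}{2}\right) \frac{1}{20} = \left(21 + \frac{29}{2}\right) \frac{1}{20} = \frac{71}{2} \cdot \frac{1}{20} = \frac{71}{40}$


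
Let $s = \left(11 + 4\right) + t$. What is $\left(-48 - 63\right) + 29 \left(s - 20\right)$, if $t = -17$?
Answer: $-749$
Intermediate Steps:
$s = -2$ ($s = \left(11 + 4\right) - 17 = 15 - 17 = -2$)
$\left(-48 - 63\right) + 29 \left(s - 20\right) = \left(-48 - 63\right) + 29 \left(-2 - 20\right) = -111 + 29 \left(-22\right) = -111 - 638 = -749$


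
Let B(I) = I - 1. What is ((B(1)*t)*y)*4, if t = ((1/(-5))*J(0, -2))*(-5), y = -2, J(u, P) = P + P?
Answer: 0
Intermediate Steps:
J(u, P) = 2*P
B(I) = -1 + I
t = -4 (t = ((1/(-5))*(2*(-2)))*(-5) = ((1*(-1/5))*(-4))*(-5) = -1/5*(-4)*(-5) = (4/5)*(-5) = -4)
((B(1)*t)*y)*4 = (((-1 + 1)*(-4))*(-2))*4 = ((0*(-4))*(-2))*4 = (0*(-2))*4 = 0*4 = 0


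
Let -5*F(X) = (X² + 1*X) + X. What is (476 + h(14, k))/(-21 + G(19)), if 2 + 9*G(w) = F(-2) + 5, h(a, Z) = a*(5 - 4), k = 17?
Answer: -735/31 ≈ -23.710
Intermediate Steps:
F(X) = -2*X/5 - X²/5 (F(X) = -((X² + 1*X) + X)/5 = -((X² + X) + X)/5 = -((X + X²) + X)/5 = -(X² + 2*X)/5 = -2*X/5 - X²/5)
h(a, Z) = a (h(a, Z) = a*1 = a)
G(w) = ⅓ (G(w) = -2/9 + (-⅕*(-2)*(2 - 2) + 5)/9 = -2/9 + (-⅕*(-2)*0 + 5)/9 = -2/9 + (0 + 5)/9 = -2/9 + (⅑)*5 = -2/9 + 5/9 = ⅓)
(476 + h(14, k))/(-21 + G(19)) = (476 + 14)/(-21 + ⅓) = 490/(-62/3) = 490*(-3/62) = -735/31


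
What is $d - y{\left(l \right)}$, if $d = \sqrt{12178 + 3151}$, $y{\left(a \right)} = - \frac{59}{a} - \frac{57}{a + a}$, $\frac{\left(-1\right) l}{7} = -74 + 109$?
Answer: $- \frac{5}{14} + \sqrt{15329} \approx 123.45$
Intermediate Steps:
$l = -245$ ($l = - 7 \left(-74 + 109\right) = \left(-7\right) 35 = -245$)
$y{\left(a \right)} = - \frac{175}{2 a}$ ($y{\left(a \right)} = - \frac{59}{a} - \frac{57}{2 a} = - \frac{175}{2 a}$)
$d = \sqrt{15329} \approx 123.81$
$d - y{\left(l \right)} = \sqrt{15329} - - \frac{175}{2 \left(-245\right)} = \sqrt{15329} - \left(- \frac{175}{2}\right) \left(- \frac{1}{245}\right) = \sqrt{15329} - \frac{5}{14} = - \frac{5}{14} + \sqrt{15329}$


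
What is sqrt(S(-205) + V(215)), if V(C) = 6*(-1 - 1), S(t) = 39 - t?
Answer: 2*sqrt(58) ≈ 15.232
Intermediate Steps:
V(C) = -12 (V(C) = 6*(-2) = -12)
sqrt(S(-205) + V(215)) = sqrt((39 - 1*(-205)) - 12) = sqrt((39 + 205) - 12) = sqrt(244 - 12) = sqrt(232) = 2*sqrt(58)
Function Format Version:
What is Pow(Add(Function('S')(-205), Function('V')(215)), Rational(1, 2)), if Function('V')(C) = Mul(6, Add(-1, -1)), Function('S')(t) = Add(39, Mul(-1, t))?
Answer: Mul(2, Pow(58, Rational(1, 2))) ≈ 15.232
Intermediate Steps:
Function('V')(C) = -12 (Function('V')(C) = Mul(6, -2) = -12)
Pow(Add(Function('S')(-205), Function('V')(215)), Rational(1, 2)) = Pow(Add(Add(39, Mul(-1, -205)), -12), Rational(1, 2)) = Pow(Add(Add(39, 205), -12), Rational(1, 2)) = Pow(Add(244, -12), Rational(1, 2)) = Pow(232, Rational(1, 2)) = Mul(2, Pow(58, Rational(1, 2)))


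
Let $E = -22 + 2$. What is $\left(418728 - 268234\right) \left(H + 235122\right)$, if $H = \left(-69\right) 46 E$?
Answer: $44937809388$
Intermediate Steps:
$E = -20$
$H = 63480$ ($H = \left(-69\right) 46 \left(-20\right) = \left(-3174\right) \left(-20\right) = 63480$)
$\left(418728 - 268234\right) \left(H + 235122\right) = \left(418728 - 268234\right) \left(63480 + 235122\right) = 150494 \cdot 298602 = 44937809388$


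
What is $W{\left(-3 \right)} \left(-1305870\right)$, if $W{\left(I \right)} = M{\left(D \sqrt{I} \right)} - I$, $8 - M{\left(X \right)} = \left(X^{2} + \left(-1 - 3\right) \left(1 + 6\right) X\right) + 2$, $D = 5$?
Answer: $-109693080 - 182821800 i \sqrt{3} \approx -1.0969 \cdot 10^{8} - 3.1666 \cdot 10^{8} i$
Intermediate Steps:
$M{\left(X \right)} = 6 - X^{2} + 28 X$ ($M{\left(X \right)} = 8 - \left(\left(X^{2} + \left(-1 - 3\right) \left(1 + 6\right) X\right) + 2\right) = 8 - \left(\left(X^{2} + \left(-4\right) 7 X\right) + 2\right) = 8 - \left(\left(X^{2} - 28 X\right) + 2\right) = 8 - \left(2 + X^{2} - 28 X\right) = 6 - X^{2} + 28 X$)
$W{\left(I \right)} = 6 - 26 I + 140 \sqrt{I}$ ($W{\left(I \right)} = \left(6 - \left(5 \sqrt{I}\right)^{2} + 28 \cdot 5 \sqrt{I}\right) - I = \left(6 - 25 I + 140 \sqrt{I}\right) - I = 6 - 26 I + 140 \sqrt{I}$)
$W{\left(-3 \right)} \left(-1305870\right) = \left(6 - -78 + 140 \sqrt{-3}\right) \left(-1305870\right) = \left(6 + 78 + 140 i \sqrt{3}\right) \left(-1305870\right) = \left(84 + 140 i \sqrt{3}\right) \left(-1305870\right) = -109693080 - 182821800 i \sqrt{3}$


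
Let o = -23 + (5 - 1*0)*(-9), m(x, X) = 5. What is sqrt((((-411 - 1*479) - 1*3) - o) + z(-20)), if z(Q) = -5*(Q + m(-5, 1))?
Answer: 5*I*sqrt(30) ≈ 27.386*I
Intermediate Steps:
z(Q) = -25 - 5*Q (z(Q) = -5*(Q + 5) = -5*(5 + Q) = -25 - 5*Q)
o = -68 (o = -23 + (5 + 0)*(-9) = -23 + 5*(-9) = -23 - 45 = -68)
sqrt((((-411 - 1*479) - 1*3) - o) + z(-20)) = sqrt((((-411 - 1*479) - 1*3) - 1*(-68)) + (-25 - 5*(-20))) = sqrt((((-411 - 479) - 3) + 68) + (-25 + 100)) = sqrt(((-890 - 3) + 68) + 75) = sqrt((-893 + 68) + 75) = sqrt(-825 + 75) = sqrt(-750) = 5*I*sqrt(30)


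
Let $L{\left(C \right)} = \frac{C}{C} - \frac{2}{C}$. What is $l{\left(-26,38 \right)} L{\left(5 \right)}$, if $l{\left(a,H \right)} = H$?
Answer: $\frac{114}{5} \approx 22.8$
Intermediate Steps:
$L{\left(C \right)} = 1 - \frac{2}{C}$
$l{\left(-26,38 \right)} L{\left(5 \right)} = 38 \frac{-2 + 5}{5} = 38 \cdot \frac{1}{5} \cdot 3 = 38 \cdot \frac{3}{5} = \frac{114}{5}$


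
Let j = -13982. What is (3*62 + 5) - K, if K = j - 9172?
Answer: 23345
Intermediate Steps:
K = -23154 (K = -13982 - 9172 = -23154)
(3*62 + 5) - K = (3*62 + 5) - 1*(-23154) = (186 + 5) + 23154 = 191 + 23154 = 23345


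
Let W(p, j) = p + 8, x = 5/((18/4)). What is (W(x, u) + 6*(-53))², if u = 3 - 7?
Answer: 7728400/81 ≈ 95412.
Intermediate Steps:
u = -4
x = 10/9 (x = 5/((18*(¼))) = 5/(9/2) = 5*(2/9) = 10/9 ≈ 1.1111)
W(p, j) = 8 + p
(W(x, u) + 6*(-53))² = ((8 + 10/9) + 6*(-53))² = (82/9 - 318)² = (-2780/9)² = 7728400/81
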